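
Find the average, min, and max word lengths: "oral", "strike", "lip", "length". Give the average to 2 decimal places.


Lengths: "oral"=4, "strike"=6, "lip"=3, "length"=6
Sum = 19, Count = 4
Average = 19/4 = 4.75
= avg=4.75, min=3, max=6


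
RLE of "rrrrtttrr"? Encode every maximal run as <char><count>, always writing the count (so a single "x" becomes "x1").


String: "rrrrtttrr"
Scanning for consecutive runs:
  'r' x 4
  't' x 3
  'r' x 2
RLE = "r4t3r2"


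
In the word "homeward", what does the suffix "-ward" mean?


Suffix: -ward
As in: homeward -> home + -ward
Meaning = in the direction of


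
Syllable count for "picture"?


Word: "picture"
Syllable breakdown: pic | ture
Counting: 2 parts
= 2 syllables


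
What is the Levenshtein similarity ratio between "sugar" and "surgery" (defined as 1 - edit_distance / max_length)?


Word 1: "sugar" (length 5)
Word 2: "surgery" (length 7)
One optimal edit sequence:
  1. keep 's'
  2. keep 'u'
  3. insert 'r'  (+1)
  4. keep 'g'
  5. substitute 'a' -> 'e'  (+1)
  6. keep 'r'
  7. insert 'y'  (+1)
Edit distance = 3
Max length = max(5, 7) = 7
Similarity = 1 - 3/7
= 0.5714


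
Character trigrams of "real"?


Word: "real" (length 4)
Number of trigrams = 4 - 3 + 1 = 2
  Position 0: "rea"
  Position 1: "eal"
Trigrams = "rea", "eal"


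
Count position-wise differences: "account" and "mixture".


Comparing character by character (same length = 7):
  Pos 0: 'a' vs 'm' !=
  Pos 1: 'c' vs 'i' !=
  Pos 2: 'c' vs 'x' !=
  Pos 3: 'o' vs 't' !=
  Pos 4: 'u' vs 'u' =
  Pos 5: 'n' vs 'r' !=
  Pos 6: 't' vs 'e' !=
Hamming distance = 6


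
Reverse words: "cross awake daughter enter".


Original: "cross awake daughter enter"
Words (1..n): cross | awake | daughter | enter
Reversed (n..1): enter | daughter | awake | cross
Result = "enter daughter awake cross"


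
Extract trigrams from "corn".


Word: "corn" (length 4)
Number of trigrams = 4 - 3 + 1 = 2
  Position 0: "cor"
  Position 1: "orn"
Trigrams = "cor", "orn"


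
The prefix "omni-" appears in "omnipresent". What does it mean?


Prefix: omni-
Example: omnipresent (omni- + present)
Meaning = all


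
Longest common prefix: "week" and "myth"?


Word 1: "week"
Word 2: "myth"
Comparing from start:
  Pos 0: 'w' != 'm' (stop)
LCP = "" (length 0)


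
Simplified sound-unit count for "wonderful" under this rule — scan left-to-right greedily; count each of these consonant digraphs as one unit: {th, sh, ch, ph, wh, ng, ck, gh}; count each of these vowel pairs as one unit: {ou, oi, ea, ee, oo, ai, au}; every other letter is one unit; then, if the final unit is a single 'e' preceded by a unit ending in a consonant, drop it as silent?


Word: "wonderful" (9 letters)
Left-to-right scan:
  [1] 'w' (letter)
  [2] 'o' (letter)
  [3] 'n' (letter)
  [4] 'd' (letter)
  [5] 'e' (letter)
  [6] 'r' (letter)
  [7] 'f' (letter)
  [8] 'u' (letter)
  [9] 'l' (letter)
Units from scan: 9
Sound units = 9 units


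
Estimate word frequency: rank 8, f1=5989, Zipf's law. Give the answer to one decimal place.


Zipf's law: f(r) = f(1) / r
f(1) = 5989
f(8) = 5989 / 8
= 748.6 occurrences


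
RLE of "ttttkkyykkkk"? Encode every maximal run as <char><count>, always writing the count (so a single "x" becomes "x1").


String: "ttttkkyykkkk"
Scanning for consecutive runs:
  't' x 4
  'k' x 2
  'y' x 2
  'k' x 4
RLE = "t4k2y2k4"


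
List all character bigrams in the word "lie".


Word: "lie" (length 3)
Number of bigrams = 3 - 2 + 1 = 2
  Position 0: "li"
  Position 1: "ie"
Bigrams = "li", "ie"


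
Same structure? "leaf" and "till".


Pattern of "leaf": [0, 1, 2, 3]
Pattern of "till": [0, 1, 2, 2]
Patterns do not match
Same pattern = No


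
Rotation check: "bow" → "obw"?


Word: "bow", Candidate: "obw"
Method: check if candidate is substring of word+word
"bowbow" contains "obw"? No
Is rotation = No


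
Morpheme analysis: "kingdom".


Word: "kingdom"
Morphemes: king | -dom
Each morpheme carries meaning
= 2 morphemes


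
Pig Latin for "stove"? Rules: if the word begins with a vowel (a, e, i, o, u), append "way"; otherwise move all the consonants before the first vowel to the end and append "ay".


Word: "stove"
Starts with consonant(s) → move to end, add 'ay'
Consonant cluster: "st"
Pig Latin = "ovestay"


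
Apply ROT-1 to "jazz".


Word: "jazz"
Shift: 1
Each letter → (letter + shift) mod 26:
  'j' (9) + 1 = 10 → 'k'
  'a' (0) + 1 = 1 → 'b'
  'z' (25) + 1 = 0 → 'a'
  'z' (25) + 1 = 0 → 'a'
Result = "kbaa"


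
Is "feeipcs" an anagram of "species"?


Word 1: "species" → sorted: ceeipss
Word 2: "feeipcs" → sorted: ceefips
Same letters? ceeipss != ceefips
Anagram = No


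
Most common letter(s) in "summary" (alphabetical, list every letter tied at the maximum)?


Word: "summary"
Letter counts:
  'a': 1
  'm': 2
  'r': 1
  's': 1
  'u': 1
  'y': 1
Maximum count = 2
Most frequent = 'm' (2 times each)


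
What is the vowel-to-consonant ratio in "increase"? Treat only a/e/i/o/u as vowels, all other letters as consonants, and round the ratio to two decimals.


Word: "increase"
Vowels (a,e,i,o,u): 4
Consonants: 4
Ratio = 4/4
= 1.00


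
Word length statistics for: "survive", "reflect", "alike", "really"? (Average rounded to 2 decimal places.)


Lengths: "survive"=7, "reflect"=7, "alike"=5, "really"=6
Sum = 25, Count = 4
Average = 25/4 = 6.25
= avg=6.25, min=5, max=7


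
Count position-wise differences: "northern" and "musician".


Comparing character by character (same length = 8):
  Pos 0: 'n' vs 'm' !=
  Pos 1: 'o' vs 'u' !=
  Pos 2: 'r' vs 's' !=
  Pos 3: 't' vs 'i' !=
  Pos 4: 'h' vs 'c' !=
  Pos 5: 'e' vs 'i' !=
  Pos 6: 'r' vs 'a' !=
  Pos 7: 'n' vs 'n' =
Hamming distance = 7


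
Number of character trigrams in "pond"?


Word: "pond" (length 4)
Number of 3-grams = length - 3 + 1 = 4 - 3 + 1
= 2


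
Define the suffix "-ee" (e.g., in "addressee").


Suffix: -ee
Example: addressee = address + -ee
Meaning = one who receives


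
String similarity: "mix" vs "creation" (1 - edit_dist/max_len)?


Word 1: "mix" (length 3)
Word 2: "creation" (length 8)
One optimal edit sequence:
  1. insert 'c'  (+1)
  2. insert 'r'  (+1)
  3. insert 'e'  (+1)
  4. insert 'a'  (+1)
  5. substitute 'm' -> 't'  (+1)
  6. keep 'i'
  7. insert 'o'  (+1)
  8. substitute 'x' -> 'n'  (+1)
Edit distance = 7
Max length = max(3, 8) = 8
Similarity = 1 - 7/8
= 0.1250


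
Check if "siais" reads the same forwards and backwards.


Word: "siais"
Reversed: "siais"
Forward == Backward? siais == siais
Palindrome = Yes


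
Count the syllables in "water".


Word: "water"
Syllable breakdown: wa · ter
Counting: 2 parts
= 2 syllables


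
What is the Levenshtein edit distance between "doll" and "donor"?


Word 1: "doll" (length 4)
Word 2: "donor" (length 5)
One optimal edit sequence (insert/delete/substitute each cost 1):
  1. keep 'd'
  2. keep 'o'
  3. insert 'n'  (+1)
  4. substitute 'l' -> 'o'  (+1)
  5. substitute 'l' -> 'r'  (+1)
Total edit operations: 3
Edit distance = 3


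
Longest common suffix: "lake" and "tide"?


Word 1: "lake"
Word 2: "tide"
Comparing from end:
  Pos -1: 'e' == 'e'
  Pos -2: 'k' != 'd' (stop)
LCS = "e" (length 1)


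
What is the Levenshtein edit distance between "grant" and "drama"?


Word 1: "grant" (length 5)
Word 2: "drama" (length 5)
One optimal edit sequence (insert/delete/substitute each cost 1):
  1. substitute 'g' -> 'd'  (+1)
  2. keep 'r'
  3. keep 'a'
  4. substitute 'n' -> 'm'  (+1)
  5. substitute 't' -> 'a'  (+1)
Total edit operations: 3
Edit distance = 3


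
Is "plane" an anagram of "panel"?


Word 1: "panel" → sorted: aelnp
Word 2: "plane" → sorted: aelnp
Same letters? aelnp == aelnp
Anagram = Yes


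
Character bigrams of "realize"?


Word: "realize" (length 7)
Number of bigrams = 7 - 2 + 1 = 6
  Position 0: "re"
  Position 1: "ea"
  Position 2: "al"
  Position 3: "li"
  Position 4: "iz"
  Position 5: "ze"
Bigrams = "re", "ea", "al", "li", "iz", "ze"


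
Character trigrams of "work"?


Word: "work" (length 4)
Number of trigrams = 4 - 3 + 1 = 2
  Position 0: "wor"
  Position 1: "ork"
Trigrams = "wor", "ork"


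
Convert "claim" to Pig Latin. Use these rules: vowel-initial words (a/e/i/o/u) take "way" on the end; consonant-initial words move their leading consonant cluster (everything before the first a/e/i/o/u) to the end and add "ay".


Word: "claim"
Starts with consonant(s) → move to end, add 'ay'
Consonant cluster: "cl"
Pig Latin = "aimclay"


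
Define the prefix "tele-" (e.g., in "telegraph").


Prefix: tele-
Example: telegraph = tele- + graph
Meaning = distant


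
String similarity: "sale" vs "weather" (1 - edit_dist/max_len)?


Word 1: "sale" (length 4)
Word 2: "weather" (length 7)
One optimal edit sequence:
  1. insert 'w'  (+1)
  2. substitute 's' -> 'e'  (+1)
  3. keep 'a'
  4. insert 't'  (+1)
  5. substitute 'l' -> 'h'  (+1)
  6. keep 'e'
  7. insert 'r'  (+1)
Edit distance = 5
Max length = max(4, 7) = 7
Similarity = 1 - 5/7
= 0.2857


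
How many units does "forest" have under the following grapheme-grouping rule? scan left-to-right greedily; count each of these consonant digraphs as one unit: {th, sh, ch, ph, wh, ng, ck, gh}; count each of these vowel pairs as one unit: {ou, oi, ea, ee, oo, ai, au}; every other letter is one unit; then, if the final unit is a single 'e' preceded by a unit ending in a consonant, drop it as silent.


Word: "forest" (6 letters)
Left-to-right scan:
  1. 'f' (letter)
  2. 'o' (letter)
  3. 'r' (letter)
  4. 'e' (letter)
  5. 's' (letter)
  6. 't' (letter)
Units from scan: 6
Sound units = 6 units


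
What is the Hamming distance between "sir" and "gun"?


Comparing character by character (same length = 3):
  Pos 0: 's' vs 'g' !=
  Pos 1: 'i' vs 'u' !=
  Pos 2: 'r' vs 'n' !=
Hamming distance = 3


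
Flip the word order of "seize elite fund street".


Original: "seize elite fund street"
Words (1..n): seize | elite | fund | street
Reversed (n..1): street | fund | elite | seize
Result = "street fund elite seize"


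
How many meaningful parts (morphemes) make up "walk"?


Word: "walk"
Morphemes: walk
Each morpheme carries meaning
= 1 morpheme


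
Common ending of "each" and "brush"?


Word 1: "each"
Word 2: "brush"
Comparing from end:
  Pos -1: 'h' == 'h'
  Pos -2: 'c' != 's' (stop)
LCS = "h" (length 1)


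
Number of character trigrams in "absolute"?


Word: "absolute" (length 8)
Number of 3-grams = length - 3 + 1 = 8 - 3 + 1
= 6


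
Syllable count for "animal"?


Word: "animal"
Syllable breakdown: an · i · mal
Counting: 3 parts
= 3 syllables


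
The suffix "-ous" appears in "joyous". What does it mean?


Suffix: -ous
As in: joyous -> joy + -ous
Meaning = having quality of


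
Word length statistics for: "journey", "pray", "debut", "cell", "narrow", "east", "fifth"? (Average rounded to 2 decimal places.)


Lengths: "journey"=7, "pray"=4, "debut"=5, "cell"=4, "narrow"=6, "east"=4, "fifth"=5
Sum = 35, Count = 7
Average = 35/7 = 5.00
= avg=5.00, min=4, max=7


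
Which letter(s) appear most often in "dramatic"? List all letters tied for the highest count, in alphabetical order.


Word: "dramatic"
Letter counts:
  'a': 2
  'c': 1
  'd': 1
  'i': 1
  'm': 1
  'r': 1
  't': 1
Maximum count = 2
Most frequent = 'a' (2 times each)


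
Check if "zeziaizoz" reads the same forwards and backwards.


Word: "zeziaizoz"
Reversed: "zoziaizez"
Forward == Backward? zeziaizoz != zoziaizez
Palindrome = No


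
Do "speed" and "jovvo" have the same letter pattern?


Pattern of "speed": [0, 1, 2, 2, 3]
Pattern of "jovvo": [0, 1, 2, 2, 1]
Patterns do not match
Same pattern = No


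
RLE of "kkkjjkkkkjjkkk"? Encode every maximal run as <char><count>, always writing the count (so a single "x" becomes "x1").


String: "kkkjjkkkkjjkkk"
Scanning for consecutive runs:
  'k' x 3
  'j' x 2
  'k' x 4
  'j' x 2
  'k' x 3
RLE = "k3j2k4j2k3"


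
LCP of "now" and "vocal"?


Word 1: "now"
Word 2: "vocal"
Comparing from start:
  Pos 0: 'n' != 'v' (stop)
LCP = "" (length 0)


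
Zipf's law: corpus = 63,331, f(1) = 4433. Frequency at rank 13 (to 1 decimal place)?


Zipf's law: f(r) = f(1) / r
f(1) = 4433
f(13) = 4433 / 13
= 341.0 occurrences


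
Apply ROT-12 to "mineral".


Word: "mineral"
Shift: 12
Each letter → (letter + shift) mod 26:
  'm' (12) + 12 = 24 → 'y'
  'i' (8) + 12 = 20 → 'u'
  'n' (13) + 12 = 25 → 'z'
  'e' (4) + 12 = 16 → 'q'
  'r' (17) + 12 = 3 → 'd'
  'a' (0) + 12 = 12 → 'm'
  'l' (11) + 12 = 23 → 'x'
Result = "yuzqdmx"


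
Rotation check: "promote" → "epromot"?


Word: "promote", Candidate: "epromot"
Method: check if candidate is substring of word+word
"promotepromote" contains "epromot"? Yes
Is rotation = Yes


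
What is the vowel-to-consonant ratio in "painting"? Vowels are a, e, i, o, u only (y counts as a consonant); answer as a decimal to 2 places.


Word: "painting"
Vowels (a,e,i,o,u): 3
Consonants: 5
Ratio = 3/5
= 0.60


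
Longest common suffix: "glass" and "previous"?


Word 1: "glass"
Word 2: "previous"
Comparing from end:
  Pos -1: 's' == 's'
  Pos -2: 's' != 'u' (stop)
LCS = "s" (length 1)


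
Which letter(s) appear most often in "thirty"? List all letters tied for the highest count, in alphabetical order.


Word: "thirty"
Letter counts:
  'h': 1
  'i': 1
  'r': 1
  't': 2
  'y': 1
Maximum count = 2
Most frequent = 't' (2 times each)


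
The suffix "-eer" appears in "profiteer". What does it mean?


Suffix: -eer
As in: profiteer -> profit + -eer
Meaning = one who is concerned with


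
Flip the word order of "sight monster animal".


Original: "sight monster animal"
Words (1..n): sight | monster | animal
Reversed (n..1): animal | monster | sight
Result = "animal monster sight"


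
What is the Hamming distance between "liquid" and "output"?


Comparing character by character (same length = 6):
  Pos 0: 'l' vs 'o' !=
  Pos 1: 'i' vs 'u' !=
  Pos 2: 'q' vs 't' !=
  Pos 3: 'u' vs 'p' !=
  Pos 4: 'i' vs 'u' !=
  Pos 5: 'd' vs 't' !=
Hamming distance = 6


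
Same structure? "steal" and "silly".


Pattern of "steal": [0, 1, 2, 3, 4]
Pattern of "silly": [0, 1, 2, 2, 3]
Patterns do not match
Same pattern = No


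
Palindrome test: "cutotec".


Word: "cutotec"
Reversed: "cetotuc"
Forward == Backward? cutotec != cetotuc
Palindrome = No


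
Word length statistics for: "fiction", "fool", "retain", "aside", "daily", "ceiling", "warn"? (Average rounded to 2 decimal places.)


Lengths: "fiction"=7, "fool"=4, "retain"=6, "aside"=5, "daily"=5, "ceiling"=7, "warn"=4
Sum = 38, Count = 7
Average = 38/7 = 5.43
= avg=5.43, min=4, max=7


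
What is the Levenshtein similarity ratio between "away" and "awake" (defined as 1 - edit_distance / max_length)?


Word 1: "away" (length 4)
Word 2: "awake" (length 5)
One optimal edit sequence:
  1. keep 'a'
  2. keep 'w'
  3. keep 'a'
  4. insert 'k'  (+1)
  5. substitute 'y' -> 'e'  (+1)
Edit distance = 2
Max length = max(4, 5) = 5
Similarity = 1 - 2/5
= 0.6000


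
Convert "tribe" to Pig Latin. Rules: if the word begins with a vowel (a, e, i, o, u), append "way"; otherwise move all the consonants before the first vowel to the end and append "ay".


Word: "tribe"
Starts with consonant(s) → move to end, add 'ay'
Consonant cluster: "tr"
Pig Latin = "ibetray"


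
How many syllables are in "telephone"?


Word: "telephone"
Syllable breakdown: tel | e | phone
Counting: 3 parts
= 3 syllables


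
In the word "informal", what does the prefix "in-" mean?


Prefix: in-
As in: informal -> in- + formal
Meaning = not / into


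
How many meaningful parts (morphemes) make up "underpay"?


Word: "underpay"
Morphemes: under- / pay
Each morpheme carries meaning
= 2 morphemes


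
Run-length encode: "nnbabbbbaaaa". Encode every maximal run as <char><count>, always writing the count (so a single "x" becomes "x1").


String: "nnbabbbbaaaa"
Scanning for consecutive runs:
  'n' x 2
  'b' x 1
  'a' x 1
  'b' x 4
  'a' x 4
RLE = "n2b1a1b4a4"


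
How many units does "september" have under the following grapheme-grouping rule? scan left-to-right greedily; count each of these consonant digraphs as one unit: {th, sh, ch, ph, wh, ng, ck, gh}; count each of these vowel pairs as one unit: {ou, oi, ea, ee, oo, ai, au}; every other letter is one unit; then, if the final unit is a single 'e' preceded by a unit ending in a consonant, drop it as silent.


Word: "september" (9 letters)
Left-to-right scan:
  1. 's' (letter)
  2. 'e' (letter)
  3. 'p' (letter)
  4. 't' (letter)
  5. 'e' (letter)
  6. 'm' (letter)
  7. 'b' (letter)
  8. 'e' (letter)
  9. 'r' (letter)
Units from scan: 9
Sound units = 9 units


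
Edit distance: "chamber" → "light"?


Word 1: "chamber" (length 7)
Word 2: "light" (length 5)
One optimal edit sequence (insert/delete/substitute each cost 1):
  1. delete 'c'  (+1)
  2. delete 'h'  (+1)
  3. substitute 'a' -> 'l'  (+1)
  4. substitute 'm' -> 'i'  (+1)
  5. substitute 'b' -> 'g'  (+1)
  6. substitute 'e' -> 'h'  (+1)
  7. substitute 'r' -> 't'  (+1)
Total edit operations: 7
Edit distance = 7


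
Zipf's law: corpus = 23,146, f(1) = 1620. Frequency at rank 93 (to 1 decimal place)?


Zipf's law: f(r) = f(1) / r
f(1) = 1620
f(93) = 1620 / 93
= 17.4 occurrences


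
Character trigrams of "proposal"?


Word: "proposal" (length 8)
Number of trigrams = 8 - 3 + 1 = 6
  Position 0: "pro"
  Position 1: "rop"
  Position 2: "opo"
  Position 3: "pos"
  Position 4: "osa"
  Position 5: "sal"
Trigrams = "pro", "rop", "opo", "pos", "osa", "sal"


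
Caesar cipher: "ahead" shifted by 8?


Word: "ahead"
Shift: 8
Each letter → (letter + shift) mod 26:
  'a' (0) + 8 = 8 → 'i'
  'h' (7) + 8 = 15 → 'p'
  'e' (4) + 8 = 12 → 'm'
  'a' (0) + 8 = 8 → 'i'
  'd' (3) + 8 = 11 → 'l'
Result = "ipmil"


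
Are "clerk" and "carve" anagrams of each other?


Word 1: "clerk" → sorted: ceklr
Word 2: "carve" → sorted: acerv
Same letters? ceklr != acerv
Anagram = No


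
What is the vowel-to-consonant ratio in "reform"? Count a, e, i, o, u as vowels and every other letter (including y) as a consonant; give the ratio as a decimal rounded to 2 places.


Word: "reform"
Vowels (a,e,i,o,u): 2
Consonants: 4
Ratio = 2/4
= 0.50


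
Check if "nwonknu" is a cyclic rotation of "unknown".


Word: "unknown", Candidate: "nwonknu"
Method: check if candidate is substring of word+word
"unknownunknown" contains "nwonknu"? No
Is rotation = No


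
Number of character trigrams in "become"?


Word: "become" (length 6)
Number of 3-grams = length - 3 + 1 = 6 - 3 + 1
= 4


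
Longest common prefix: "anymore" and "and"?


Word 1: "anymore"
Word 2: "and"
Comparing from start:
  Pos 0: 'a' == 'a'
  Pos 1: 'n' == 'n'
  Pos 2: 'y' != 'd' (stop)
LCP = "an" (length 2)


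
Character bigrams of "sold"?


Word: "sold" (length 4)
Number of bigrams = 4 - 2 + 1 = 3
  Position 0: "so"
  Position 1: "ol"
  Position 2: "ld"
Bigrams = "so", "ol", "ld"


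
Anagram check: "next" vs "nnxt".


Word 1: "next" → sorted: entx
Word 2: "nnxt" → sorted: nntx
Same letters? entx != nntx
Anagram = No


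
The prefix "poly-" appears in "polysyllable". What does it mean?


Prefix: poly-
As in: polysyllable -> poly- + syllable
Meaning = many


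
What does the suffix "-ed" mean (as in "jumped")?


Suffix: -ed
As in: jumped -> jump + -ed
Meaning = past tense


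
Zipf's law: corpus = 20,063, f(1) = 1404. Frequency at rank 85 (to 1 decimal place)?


Zipf's law: f(r) = f(1) / r
f(1) = 1404
f(85) = 1404 / 85
= 16.5 occurrences


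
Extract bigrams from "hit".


Word: "hit" (length 3)
Number of bigrams = 3 - 2 + 1 = 2
  Position 0: "hi"
  Position 1: "it"
Bigrams = "hi", "it"


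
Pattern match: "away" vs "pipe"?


Pattern of "away": [0, 1, 0, 2]
Pattern of "pipe": [0, 1, 0, 2]
Patterns match
Same pattern = Yes


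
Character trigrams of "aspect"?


Word: "aspect" (length 6)
Number of trigrams = 6 - 3 + 1 = 4
  Position 0: "asp"
  Position 1: "spe"
  Position 2: "pec"
  Position 3: "ect"
Trigrams = "asp", "spe", "pec", "ect"


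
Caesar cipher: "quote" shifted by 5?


Word: "quote"
Shift: 5
Each letter → (letter + shift) mod 26:
  'q' (16) + 5 = 21 → 'v'
  'u' (20) + 5 = 25 → 'z'
  'o' (14) + 5 = 19 → 't'
  't' (19) + 5 = 24 → 'y'
  'e' (4) + 5 = 9 → 'j'
Result = "vztyj"


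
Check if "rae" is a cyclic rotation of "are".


Word: "are", Candidate: "rae"
Method: check if candidate is substring of word+word
"areare" contains "rae"? No
Is rotation = No


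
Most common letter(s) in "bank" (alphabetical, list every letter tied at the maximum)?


Word: "bank"
Letter counts:
  'a': 1
  'b': 1
  'k': 1
  'n': 1
Maximum count = 1
Most frequent = 'a', 'b', 'k', 'n' (1 time each)


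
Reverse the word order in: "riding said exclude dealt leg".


Original: "riding said exclude dealt leg"
Words (1..n): riding | said | exclude | dealt | leg
Reversed (n..1): leg | dealt | exclude | said | riding
Result = "leg dealt exclude said riding"


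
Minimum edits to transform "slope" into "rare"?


Word 1: "slope" (length 5)
Word 2: "rare" (length 4)
One optimal edit sequence (insert/delete/substitute each cost 1):
  1. delete 's'  (+1)
  2. substitute 'l' -> 'r'  (+1)
  3. substitute 'o' -> 'a'  (+1)
  4. substitute 'p' -> 'r'  (+1)
  5. keep 'e'
Total edit operations: 4
Edit distance = 4


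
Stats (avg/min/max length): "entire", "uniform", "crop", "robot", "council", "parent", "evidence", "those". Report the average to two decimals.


Lengths: "entire"=6, "uniform"=7, "crop"=4, "robot"=5, "council"=7, "parent"=6, "evidence"=8, "those"=5
Sum = 48, Count = 8
Average = 48/8 = 6.00
= avg=6.00, min=4, max=8


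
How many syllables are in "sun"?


Word: "sun"
Syllable breakdown: sun
Counting: 1 part
= 1 syllable


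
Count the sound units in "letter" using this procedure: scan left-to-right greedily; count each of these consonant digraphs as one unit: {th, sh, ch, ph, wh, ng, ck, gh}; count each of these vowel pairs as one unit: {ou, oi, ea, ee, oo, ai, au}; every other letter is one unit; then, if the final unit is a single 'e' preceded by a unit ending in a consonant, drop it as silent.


Word: "letter" (6 letters)
Left-to-right scan:
  1. 'l' (letter)
  2. 'e' (letter)
  3. 't' (letter)
  4. 't' (letter)
  5. 'e' (letter)
  6. 'r' (letter)
Units from scan: 6
Sound units = 6 units


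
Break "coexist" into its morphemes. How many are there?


Word: "coexist"
Morphemes: co- / exist
Each morpheme carries meaning
= 2 morphemes


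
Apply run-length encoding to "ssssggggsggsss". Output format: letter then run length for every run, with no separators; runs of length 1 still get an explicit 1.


String: "ssssggggsggsss"
Scanning for consecutive runs:
  's' x 4
  'g' x 4
  's' x 1
  'g' x 2
  's' x 3
RLE = "s4g4s1g2s3"


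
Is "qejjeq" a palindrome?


Word: "qejjeq"
Reversed: "qejjeq"
Forward == Backward? qejjeq == qejjeq
Palindrome = Yes


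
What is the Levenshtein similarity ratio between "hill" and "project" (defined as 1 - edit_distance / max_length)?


Word 1: "hill" (length 4)
Word 2: "project" (length 7)
One optimal edit sequence:
  1. insert 'p'  (+1)
  2. insert 'r'  (+1)
  3. insert 'o'  (+1)
  4. substitute 'h' -> 'j'  (+1)
  5. substitute 'i' -> 'e'  (+1)
  6. substitute 'l' -> 'c'  (+1)
  7. substitute 'l' -> 't'  (+1)
Edit distance = 7
Max length = max(4, 7) = 7
Similarity = 1 - 7/7
= 0.0000


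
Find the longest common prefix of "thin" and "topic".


Word 1: "thin"
Word 2: "topic"
Comparing from start:
  Pos 0: 't' == 't'
  Pos 1: 'h' != 'o' (stop)
LCP = "t" (length 1)


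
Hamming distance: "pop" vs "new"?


Comparing character by character (same length = 3):
  Pos 0: 'p' vs 'n' !=
  Pos 1: 'o' vs 'e' !=
  Pos 2: 'p' vs 'w' !=
Hamming distance = 3


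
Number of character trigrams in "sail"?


Word: "sail" (length 4)
Number of 3-grams = length - 3 + 1 = 4 - 3 + 1
= 2


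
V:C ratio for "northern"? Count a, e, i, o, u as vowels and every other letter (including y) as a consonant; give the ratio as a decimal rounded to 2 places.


Word: "northern"
Vowels (a,e,i,o,u): 2
Consonants: 6
Ratio = 2/6
= 0.33


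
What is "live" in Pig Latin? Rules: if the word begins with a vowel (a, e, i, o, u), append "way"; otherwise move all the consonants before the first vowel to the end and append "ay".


Word: "live"
Starts with consonant(s) → move to end, add 'ay'
Consonant cluster: "l"
Pig Latin = "ivelay"


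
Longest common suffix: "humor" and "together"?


Word 1: "humor"
Word 2: "together"
Comparing from end:
  Pos -1: 'r' == 'r'
  Pos -2: 'o' != 'e' (stop)
LCS = "r" (length 1)


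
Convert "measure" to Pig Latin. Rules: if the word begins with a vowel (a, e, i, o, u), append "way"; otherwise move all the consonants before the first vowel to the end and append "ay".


Word: "measure"
Starts with consonant(s) → move to end, add 'ay'
Consonant cluster: "m"
Pig Latin = "easuremay"


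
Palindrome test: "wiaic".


Word: "wiaic"
Reversed: "ciaiw"
Forward == Backward? wiaic != ciaiw
Palindrome = No


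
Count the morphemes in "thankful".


Word: "thankful"
Morphemes: thank | -ful
Each morpheme carries meaning
= 2 morphemes


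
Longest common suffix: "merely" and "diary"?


Word 1: "merely"
Word 2: "diary"
Comparing from end:
  Pos -1: 'y' == 'y'
  Pos -2: 'l' != 'r' (stop)
LCS = "y" (length 1)


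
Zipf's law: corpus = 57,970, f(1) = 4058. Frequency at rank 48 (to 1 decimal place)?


Zipf's law: f(r) = f(1) / r
f(1) = 4058
f(48) = 4058 / 48
= 84.5 occurrences


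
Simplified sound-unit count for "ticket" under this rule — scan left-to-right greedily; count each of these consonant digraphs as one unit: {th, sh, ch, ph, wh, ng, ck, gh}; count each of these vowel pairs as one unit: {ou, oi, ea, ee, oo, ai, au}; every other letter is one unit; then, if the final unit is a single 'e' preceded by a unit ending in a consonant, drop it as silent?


Word: "ticket" (6 letters)
Left-to-right scan:
  1. 't' (letter)
  2. 'i' (letter)
  3. 'ck' (digraph)
  4. 'e' (letter)
  5. 't' (letter)
Units from scan: 5
Sound units = 5 units


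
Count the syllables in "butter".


Word: "butter"
Syllable breakdown: but · ter
Counting: 2 parts
= 2 syllables


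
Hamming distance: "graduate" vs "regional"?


Comparing character by character (same length = 8):
  Pos 0: 'g' vs 'r' !=
  Pos 1: 'r' vs 'e' !=
  Pos 2: 'a' vs 'g' !=
  Pos 3: 'd' vs 'i' !=
  Pos 4: 'u' vs 'o' !=
  Pos 5: 'a' vs 'n' !=
  Pos 6: 't' vs 'a' !=
  Pos 7: 'e' vs 'l' !=
Hamming distance = 8


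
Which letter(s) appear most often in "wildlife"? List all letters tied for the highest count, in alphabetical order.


Word: "wildlife"
Letter counts:
  'd': 1
  'e': 1
  'f': 1
  'i': 2
  'l': 2
  'w': 1
Maximum count = 2
Most frequent = 'i', 'l' (2 times each)


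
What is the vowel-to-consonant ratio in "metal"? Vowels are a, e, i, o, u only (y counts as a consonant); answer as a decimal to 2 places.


Word: "metal"
Vowels (a,e,i,o,u): 2
Consonants: 3
Ratio = 2/3
= 0.67


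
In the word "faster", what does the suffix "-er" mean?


Suffix: -er
As in: faster -> fast + -er
Meaning = one who / more


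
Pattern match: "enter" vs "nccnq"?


Pattern of "enter": [0, 1, 2, 0, 3]
Pattern of "nccnq": [0, 1, 1, 0, 2]
Patterns do not match
Same pattern = No


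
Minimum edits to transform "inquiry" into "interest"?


Word 1: "inquiry" (length 7)
Word 2: "interest" (length 8)
One optimal edit sequence (insert/delete/substitute each cost 1):
  1. keep 'i'
  2. keep 'n'
  3. insert 't'  (+1)
  4. substitute 'q' -> 'e'  (+1)
  5. substitute 'u' -> 'r'  (+1)
  6. substitute 'i' -> 'e'  (+1)
  7. substitute 'r' -> 's'  (+1)
  8. substitute 'y' -> 't'  (+1)
Total edit operations: 6
Edit distance = 6


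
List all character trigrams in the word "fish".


Word: "fish" (length 4)
Number of trigrams = 4 - 3 + 1 = 2
  Position 0: "fis"
  Position 1: "ish"
Trigrams = "fis", "ish"


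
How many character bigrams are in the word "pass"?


Word: "pass" (length 4)
Number of 2-grams = length - 2 + 1 = 4 - 2 + 1
= 3


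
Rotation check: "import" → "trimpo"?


Word: "import", Candidate: "trimpo"
Method: check if candidate is substring of word+word
"importimport" contains "trimpo"? No
Is rotation = No


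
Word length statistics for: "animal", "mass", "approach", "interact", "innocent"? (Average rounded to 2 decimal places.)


Lengths: "animal"=6, "mass"=4, "approach"=8, "interact"=8, "innocent"=8
Sum = 34, Count = 5
Average = 34/5 = 6.80
= avg=6.80, min=4, max=8


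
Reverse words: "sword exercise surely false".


Original: "sword exercise surely false"
Words (1..n): sword | exercise | surely | false
Reversed (n..1): false | surely | exercise | sword
Result = "false surely exercise sword"


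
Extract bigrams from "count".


Word: "count" (length 5)
Number of bigrams = 5 - 2 + 1 = 4
  Position 0: "co"
  Position 1: "ou"
  Position 2: "un"
  Position 3: "nt"
Bigrams = "co", "ou", "un", "nt"


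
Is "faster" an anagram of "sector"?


Word 1: "sector" → sorted: ceorst
Word 2: "faster" → sorted: aefrst
Same letters? ceorst != aefrst
Anagram = No


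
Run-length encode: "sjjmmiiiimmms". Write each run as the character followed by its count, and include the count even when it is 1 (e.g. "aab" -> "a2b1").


String: "sjjmmiiiimmms"
Scanning for consecutive runs:
  's' x 1
  'j' x 2
  'm' x 2
  'i' x 4
  'm' x 3
  's' x 1
RLE = "s1j2m2i4m3s1"


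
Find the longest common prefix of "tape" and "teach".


Word 1: "tape"
Word 2: "teach"
Comparing from start:
  Pos 0: 't' == 't'
  Pos 1: 'a' != 'e' (stop)
LCP = "t" (length 1)


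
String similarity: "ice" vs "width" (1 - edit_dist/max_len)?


Word 1: "ice" (length 3)
Word 2: "width" (length 5)
One optimal edit sequence:
  1. insert 'w'  (+1)
  2. keep 'i'
  3. insert 'd'  (+1)
  4. substitute 'c' -> 't'  (+1)
  5. substitute 'e' -> 'h'  (+1)
Edit distance = 4
Max length = max(3, 5) = 5
Similarity = 1 - 4/5
= 0.2000


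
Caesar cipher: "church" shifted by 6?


Word: "church"
Shift: 6
Each letter → (letter + shift) mod 26:
  'c' (2) + 6 = 8 → 'i'
  'h' (7) + 6 = 13 → 'n'
  'u' (20) + 6 = 0 → 'a'
  'r' (17) + 6 = 23 → 'x'
  'c' (2) + 6 = 8 → 'i'
  'h' (7) + 6 = 13 → 'n'
Result = "inaxin"


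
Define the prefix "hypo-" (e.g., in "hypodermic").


Prefix: hypo-
Example: hypodermic (hypo- + dermic)
Meaning = under / below normal


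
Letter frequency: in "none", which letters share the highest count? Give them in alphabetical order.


Word: "none"
Letter counts:
  'e': 1
  'n': 2
  'o': 1
Maximum count = 2
Most frequent = 'n' (2 times each)


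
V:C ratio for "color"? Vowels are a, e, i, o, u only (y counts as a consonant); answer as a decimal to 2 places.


Word: "color"
Vowels (a,e,i,o,u): 2
Consonants: 3
Ratio = 2/3
= 0.67


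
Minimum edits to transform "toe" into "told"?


Word 1: "toe" (length 3)
Word 2: "told" (length 4)
One optimal edit sequence (insert/delete/substitute each cost 1):
  1. keep 't'
  2. keep 'o'
  3. insert 'l'  (+1)
  4. substitute 'e' -> 'd'  (+1)
Total edit operations: 2
Edit distance = 2


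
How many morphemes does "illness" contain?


Word: "illness"
Morphemes: ill / -ness
Each morpheme carries meaning
= 2 morphemes


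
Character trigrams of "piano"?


Word: "piano" (length 5)
Number of trigrams = 5 - 3 + 1 = 3
  Position 0: "pia"
  Position 1: "ian"
  Position 2: "ano"
Trigrams = "pia", "ian", "ano"


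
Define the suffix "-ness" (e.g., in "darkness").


Suffix: -ness
Example: darkness = dark + -ness
Meaning = state of being


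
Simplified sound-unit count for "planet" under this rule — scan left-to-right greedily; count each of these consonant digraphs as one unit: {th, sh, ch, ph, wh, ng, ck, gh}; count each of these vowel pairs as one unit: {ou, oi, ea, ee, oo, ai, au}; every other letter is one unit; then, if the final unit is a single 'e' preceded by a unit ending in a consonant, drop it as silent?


Word: "planet" (6 letters)
Left-to-right scan:
  (1) 'p' (letter)
  (2) 'l' (letter)
  (3) 'a' (letter)
  (4) 'n' (letter)
  (5) 'e' (letter)
  (6) 't' (letter)
Units from scan: 6
Sound units = 6 units


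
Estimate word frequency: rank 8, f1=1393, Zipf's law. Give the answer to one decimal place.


Zipf's law: f(r) = f(1) / r
f(1) = 1393
f(8) = 1393 / 8
= 174.1 occurrences


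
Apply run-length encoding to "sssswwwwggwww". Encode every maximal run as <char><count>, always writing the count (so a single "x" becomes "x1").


String: "sssswwwwggwww"
Scanning for consecutive runs:
  's' x 4
  'w' x 4
  'g' x 2
  'w' x 3
RLE = "s4w4g2w3"


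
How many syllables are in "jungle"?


Word: "jungle"
Syllable breakdown: jun / gle
Counting: 2 parts
= 2 syllables


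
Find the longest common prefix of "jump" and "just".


Word 1: "jump"
Word 2: "just"
Comparing from start:
  Pos 0: 'j' == 'j'
  Pos 1: 'u' == 'u'
  Pos 2: 'm' != 's' (stop)
LCP = "ju" (length 2)


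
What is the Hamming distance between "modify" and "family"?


Comparing character by character (same length = 6):
  Pos 0: 'm' vs 'f' !=
  Pos 1: 'o' vs 'a' !=
  Pos 2: 'd' vs 'm' !=
  Pos 3: 'i' vs 'i' =
  Pos 4: 'f' vs 'l' !=
  Pos 5: 'y' vs 'y' =
Hamming distance = 4


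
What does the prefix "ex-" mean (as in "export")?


Prefix: ex-
Example: export (ex- + port)
Meaning = out / former


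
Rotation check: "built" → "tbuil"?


Word: "built", Candidate: "tbuil"
Method: check if candidate is substring of word+word
"builtbuilt" contains "tbuil"? Yes
Is rotation = Yes


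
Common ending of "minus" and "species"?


Word 1: "minus"
Word 2: "species"
Comparing from end:
  Pos -1: 's' == 's'
  Pos -2: 'u' != 'e' (stop)
LCS = "s" (length 1)


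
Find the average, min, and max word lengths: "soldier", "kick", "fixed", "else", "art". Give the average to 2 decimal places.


Lengths: "soldier"=7, "kick"=4, "fixed"=5, "else"=4, "art"=3
Sum = 23, Count = 5
Average = 23/5 = 4.60
= avg=4.60, min=3, max=7


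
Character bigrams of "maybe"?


Word: "maybe" (length 5)
Number of bigrams = 5 - 2 + 1 = 4
  Position 0: "ma"
  Position 1: "ay"
  Position 2: "yb"
  Position 3: "be"
Bigrams = "ma", "ay", "yb", "be"


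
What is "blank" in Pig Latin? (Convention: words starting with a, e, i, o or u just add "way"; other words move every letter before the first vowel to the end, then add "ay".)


Word: "blank"
Starts with consonant(s) → move to end, add 'ay'
Consonant cluster: "bl"
Pig Latin = "ankblay"


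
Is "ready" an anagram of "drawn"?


Word 1: "drawn" → sorted: adnrw
Word 2: "ready" → sorted: adery
Same letters? adnrw != adery
Anagram = No


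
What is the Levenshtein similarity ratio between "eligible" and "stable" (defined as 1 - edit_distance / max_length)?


Word 1: "eligible" (length 8)
Word 2: "stable" (length 6)
One optimal edit sequence:
  1. delete 'e'  (+1)
  2. delete 'l'  (+1)
  3. substitute 'i' -> 's'  (+1)
  4. substitute 'g' -> 't'  (+1)
  5. substitute 'i' -> 'a'  (+1)
  6. keep 'b'
  7. keep 'l'
  8. keep 'e'
Edit distance = 5
Max length = max(8, 6) = 8
Similarity = 1 - 5/8
= 0.3750


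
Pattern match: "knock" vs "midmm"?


Pattern of "knock": [0, 1, 2, 3, 0]
Pattern of "midmm": [0, 1, 2, 0, 0]
Patterns do not match
Same pattern = No


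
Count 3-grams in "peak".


Word: "peak" (length 4)
Number of 3-grams = length - 3 + 1 = 4 - 3 + 1
= 2


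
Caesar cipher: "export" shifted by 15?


Word: "export"
Shift: 15
Each letter → (letter + shift) mod 26:
  'e' (4) + 15 = 19 → 't'
  'x' (23) + 15 = 12 → 'm'
  'p' (15) + 15 = 4 → 'e'
  'o' (14) + 15 = 3 → 'd'
  'r' (17) + 15 = 6 → 'g'
  't' (19) + 15 = 8 → 'i'
Result = "tmedgi"


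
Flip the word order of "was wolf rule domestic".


Original: "was wolf rule domestic"
Words (1..n): was | wolf | rule | domestic
Reversed (n..1): domestic | rule | wolf | was
Result = "domestic rule wolf was"


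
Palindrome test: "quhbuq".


Word: "quhbuq"
Reversed: "qubhuq"
Forward == Backward? quhbuq != qubhuq
Palindrome = No


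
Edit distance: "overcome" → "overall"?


Word 1: "overcome" (length 8)
Word 2: "overall" (length 7)
One optimal edit sequence (insert/delete/substitute each cost 1):
  1. keep 'o'
  2. keep 'v'
  3. keep 'e'
  4. keep 'r'
  5. delete 'c'  (+1)
  6. substitute 'o' -> 'a'  (+1)
  7. substitute 'm' -> 'l'  (+1)
  8. substitute 'e' -> 'l'  (+1)
Total edit operations: 4
Edit distance = 4


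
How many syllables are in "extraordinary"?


Word: "extraordinary"
Syllable breakdown: ex · traor · di · nar · y
Counting: 5 parts
= 5 syllables


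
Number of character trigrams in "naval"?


Word: "naval" (length 5)
Number of 3-grams = length - 3 + 1 = 5 - 3 + 1
= 3


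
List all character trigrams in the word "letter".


Word: "letter" (length 6)
Number of trigrams = 6 - 3 + 1 = 4
  Position 0: "let"
  Position 1: "ett"
  Position 2: "tte"
  Position 3: "ter"
Trigrams = "let", "ett", "tte", "ter"


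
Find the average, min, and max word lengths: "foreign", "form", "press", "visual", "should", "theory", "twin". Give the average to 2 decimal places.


Lengths: "foreign"=7, "form"=4, "press"=5, "visual"=6, "should"=6, "theory"=6, "twin"=4
Sum = 38, Count = 7
Average = 38/7 = 5.43
= avg=5.43, min=4, max=7


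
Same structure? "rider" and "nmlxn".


Pattern of "rider": [0, 1, 2, 3, 0]
Pattern of "nmlxn": [0, 1, 2, 3, 0]
Patterns match
Same pattern = Yes


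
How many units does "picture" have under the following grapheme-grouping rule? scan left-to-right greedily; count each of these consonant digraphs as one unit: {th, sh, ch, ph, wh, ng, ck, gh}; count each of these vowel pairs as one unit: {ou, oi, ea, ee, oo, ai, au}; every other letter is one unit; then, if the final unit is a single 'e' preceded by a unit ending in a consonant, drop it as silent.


Word: "picture" (7 letters)
Left-to-right scan:
  (1) 'p' (letter)
  (2) 'i' (letter)
  (3) 'c' (letter)
  (4) 't' (letter)
  (5) 'u' (letter)
  (6) 'r' (letter)
  (7) 'e' (letter)
Units from scan: 7
Final unit is 'e' after a consonant -> drop as silent (-1)
Sound units = 6 units


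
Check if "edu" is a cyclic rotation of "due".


Word: "due", Candidate: "edu"
Method: check if candidate is substring of word+word
"duedue" contains "edu"? Yes
Is rotation = Yes


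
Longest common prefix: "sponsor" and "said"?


Word 1: "sponsor"
Word 2: "said"
Comparing from start:
  Pos 0: 's' == 's'
  Pos 1: 'p' != 'a' (stop)
LCP = "s" (length 1)


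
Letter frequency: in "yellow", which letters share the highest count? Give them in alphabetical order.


Word: "yellow"
Letter counts:
  'e': 1
  'l': 2
  'o': 1
  'w': 1
  'y': 1
Maximum count = 2
Most frequent = 'l' (2 times each)


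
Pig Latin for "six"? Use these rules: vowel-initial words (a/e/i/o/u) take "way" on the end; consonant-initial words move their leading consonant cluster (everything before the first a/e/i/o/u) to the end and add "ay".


Word: "six"
Starts with consonant(s) → move to end, add 'ay'
Consonant cluster: "s"
Pig Latin = "ixsay"


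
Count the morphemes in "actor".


Word: "actor"
Morphemes: act / -or
Each morpheme carries meaning
= 2 morphemes


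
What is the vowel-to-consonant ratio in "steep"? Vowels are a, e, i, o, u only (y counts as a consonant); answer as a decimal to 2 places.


Word: "steep"
Vowels (a,e,i,o,u): 2
Consonants: 3
Ratio = 2/3
= 0.67
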